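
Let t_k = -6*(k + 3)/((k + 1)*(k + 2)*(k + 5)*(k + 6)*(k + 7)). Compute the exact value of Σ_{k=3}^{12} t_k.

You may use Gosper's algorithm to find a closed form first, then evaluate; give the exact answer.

Compute t_(k+1)/t_k: get (k + 1)*(k + 4)*(k + 5)/((k + 3)**2*(k + 8)).
Take A(k)=k + 1, B(k)=k + 8, C(k)=k**3 + 10*k**2 + 33*k + 36.
Solve (k + 1)·f(k+1) − (k + 7)·f(k) = k**3 + 10*k**2 + 33*k + 36.
Bound: deg f ≤ 6.
Solving with deg f ≤ 6: f(k) = k*(k + 2)*(k + 3)*(k + 4)*(k**2 + 12*k + 41)/90.
Get s_k = R·t_k = k*(-k**2 - 12*k - 41)/(15*(k**3 + 12*k**2 + 41*k + 30)) with R(k) = B(k−1)f(k)/C(k) = k*(k + 2)*(k + 7)*(k**2 + 12*k + 41)/(90*(k + 3)).
Δs = 6*(-k - 3)/(k**5 + 21*k**4 + 163*k**3 + 567*k**2 + 844*k + 420), as required.
Sum = s_(13) − s_(3); s_(13) = -793/11970, s_(3) = -43/720 ⇒ -125/19152.

Σ = -125/19152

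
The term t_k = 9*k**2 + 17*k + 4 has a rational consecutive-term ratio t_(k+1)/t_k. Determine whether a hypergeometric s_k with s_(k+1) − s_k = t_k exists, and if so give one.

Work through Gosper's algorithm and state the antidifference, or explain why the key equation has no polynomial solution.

r(k) = (9*k**2 + 35*k + 30)/(9*k**2 + 17*k + 4) after simplifying.
Gosper form: A/B · C(k+1)/C(k) with A=1, B=1, C=k**2 + 17*k/9 + 4/9.
Solve (1)·f(k+1) − (1)·f(k) = k**2 + 17*k/9 + 4/9.
Degrees (0,0,2) ⇒ d ≤ 3.
Solve for f: f(k) = k*(3*k**2 + 4*k - 3)/9 (degree 3 ≤ 3).
R(k) = B(k−1)·f(k)/C(k) = k*(3*k**2 + 4*k - 3)/(9*k**2 + 17*k + 4); s_k = R·t_k = k*(3*k**2 + 4*k - 3).
Verify: 9*k**2 + 17*k + 4 matches t_k.

s_k = k*(3*k**2 + 4*k - 3)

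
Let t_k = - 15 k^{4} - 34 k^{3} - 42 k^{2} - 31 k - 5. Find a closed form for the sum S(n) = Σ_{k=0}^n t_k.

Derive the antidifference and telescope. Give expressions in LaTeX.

S(n) = - 3 n^{5} - 16 n^{4} - 36 n^{3} - 45 n^{2} - 27 n - 5

Step 1: r(k) = (15*k**4 + 94*k**3 + 234*k**2 + 277*k + 127)/(15*k**4 + 34*k**3 + 42*k**2 + 31*k + 5).
So A=1 and B=1, with C=k**4 + 34*k**3/15 + 14*k**2/5 + 31*k/15 + 1/3.
Key eq: (1)·f(k+1) = (1)·f(k) + (k**4 + 34*k**3/15 + 14*k**2/5 + 31*k/15 + 1/3).
Degrees (0,0,4) ⇒ d ≤ 5.
Match coefficients ⇒ f(k) = k*(3*k**4 + k**3 + 2*k**2 + 3*k - 4)/15.
So s_k = (B(k−1)f/C)·t_k = (k*(3*k**4 + k**3 + 2*k**2 + 3*k - 4)/(15*k**4 + 34*k**3 + 42*k**2 + 31*k + 5))·t_k = k*(-3*k**4 - k**3 - 2*k**2 - 3*k + 4).
Verify: -15*k**4 - 34*k**3 - 42*k**2 - 31*k - 5 matches t_k.
Σ_(k=0)^n t_k = s_(n+1) − s_(0) = (-3*n**5 - 16*n**4 - 36*n**3 - 45*n**2 - 27*n - 5) − (0), i.e. -3*n**5 - 16*n**4 - 36*n**3 - 45*n**2 - 27*n - 5.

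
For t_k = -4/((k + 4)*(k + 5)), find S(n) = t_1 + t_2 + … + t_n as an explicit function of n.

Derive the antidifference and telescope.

S(n) = -4*n/(5*n + 25)

Ratio r(k) = (k + 4)/(k + 6).
Gosper form: A/B · C(k+1)/C(k) with A=k + 4, B=k + 6, C=1.
f must satisfy (k + 4)·f(k+1) − (k + 5)·f(k) = 1.
Degrees (1,1,0) ⇒ d ≤ 1.
Solving with deg f ≤ 1: f(k) = k/4.
Then R = B(k−1)f/C = k*(k + 5)/4, so s_k = R(k)·t_k = -k/(k + 4).
s_(k+1) − s_k = -4/(k**2 + 9*k + 20) = t_k.
Evaluate: s_(n+1) = (-n - 1)/(n + 5); subtract s_(1) = -1/5 ⇒ S(n) = -4*n/(5*n + 25).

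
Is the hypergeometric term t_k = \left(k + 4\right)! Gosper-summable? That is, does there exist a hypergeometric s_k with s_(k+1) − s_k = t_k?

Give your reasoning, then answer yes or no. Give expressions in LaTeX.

r(k) = k + 5 after simplifying.
Normal form (A,B,C) = (k + 5, 1, 1).
Need (k + 5)·f(k+1) − (1)·f(k) = 1.
Bound: deg f ≤ -1.
Negative degree bound (-1): no f exists, t_k not Gosper-summable.

No. Not Gosper-summable.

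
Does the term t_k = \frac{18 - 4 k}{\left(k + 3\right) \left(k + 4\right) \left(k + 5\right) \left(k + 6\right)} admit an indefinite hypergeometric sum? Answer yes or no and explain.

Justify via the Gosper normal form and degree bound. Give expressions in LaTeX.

t_(k+1)/t_k = (k + 3)*(2*k - 7)/((k + 7)*(2*k - 9)).
Gosper form: A/B · C(k+1)/C(k) with A=k + 3, B=k + 7, C=k - 9/2.
Key eq: (k + 3)·f(k+1) = (k + 6)·f(k) + (k - 9/2).
Bound: deg f ≤ 3.
Solve for f: f(k) = -k*(k**2 + 12*k + 77)/60 (degree 3 ≤ 3).
Certificate R = B(k−1)f/C = -k*(k + 6)*(k**2 + 12*k + 77)/(30*(2*k - 9)) gives s_k = k*(k**2 + 12*k + 77)/(15*(k + 3)*(k + 4)*(k + 5)).
Check: Δs_k = 2*(9 - 2*k)/(k**4 + 18*k**3 + 119*k**2 + 342*k + 360). ✓

Yes. s_k = \frac{k \left(k^{2} + 12 k + 77\right)}{15 \left(k + 3\right) \left(k + 4\right) \left(k + 5\right)}.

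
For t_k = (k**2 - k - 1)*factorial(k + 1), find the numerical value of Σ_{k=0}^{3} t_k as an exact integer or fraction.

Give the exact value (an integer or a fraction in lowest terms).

The ratio is (k + 2)*(k - (k + 1)**2 + 2)/(-k**2 + k + 1).
Take A(k)=k + 2, B(k)=1, C(k)=k**2 - k - 1.
Solve (k + 2)·f(k+1) − (1)·f(k) = k**2 - k - 1.
deg f ≤ 1 (via 1,0,2).
Match coefficients ⇒ f(k) = k - 3.
Get s_k = R·t_k = (k - 3)*factorial(k + 1) with R(k) = B(k−1)f(k)/C(k) = (k - 3)/(k**2 - k - 1).
s_(k+1) − s_k = (k**2 - k - 1)*factorial(k + 1) = t_k.
Sum = s_(4) − s_(0); s_(4) = 120, s_(0) = -3 ⇒ 123.

Σ = 123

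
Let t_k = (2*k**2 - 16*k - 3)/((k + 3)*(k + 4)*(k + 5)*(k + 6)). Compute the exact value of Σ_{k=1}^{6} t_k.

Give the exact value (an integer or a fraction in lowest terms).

Ratio r(k) = (k + 3)*(16*k - 2*(k + 1)**2 + 19)/((k + 7)*(-2*k**2 + 16*k + 3)).
Gosper form: A/B · C(k+1)/C(k) with A=k + 3, B=k + 7, C=k**2 - 8*k - 3/2.
Solve (k + 3)·f(k+1) − (k + 6)·f(k) = k**2 - 8*k - 3/2.
deg f ≤ 3 (via 1,1,2).
Solve for f: f(k) = -k*(2*k - 1)/2 (degree 2 ≤ 3).
So s_k = (B(k−1)f/C)·t_k = (-k*(k + 6)*(2*k - 1)/(2*k**2 - 16*k - 3))·t_k = k*(1 - 2*k)/((k + 3)*(k + 4)*(k + 5)).
Δs = (2*k**2 - 16*k - 3)/(k**4 + 18*k**3 + 119*k**2 + 342*k + 360), as required.
Telescoping: Σ = s_(7) − s_(1) = -91/1320 − (-1/120) = -2/33.

Σ = -2/33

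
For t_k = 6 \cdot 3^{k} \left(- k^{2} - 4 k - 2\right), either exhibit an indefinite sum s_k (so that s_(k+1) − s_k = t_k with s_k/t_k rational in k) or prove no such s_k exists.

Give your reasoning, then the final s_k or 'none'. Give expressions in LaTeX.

r(k) = 3*(k**2 + 6*k + 7)/(k**2 + 4*k + 2) after simplifying.
Factor: A=3; B=1; C=k**2 + 4*k + 2.
Solve (3)·f(k+1) − (1)·f(k) = k**2 + 4*k + 2.
d = 2 from the (0,0,2) case.
Solving with deg f ≤ 2: f(k) = (k**2 + k - 1)/2.
Get s_k = R·t_k = 3**(k + 1)*(-k**2 - k + 1) with R(k) = B(k−1)f(k)/C(k) = (k**2 + k - 1)/(2*(k**2 + 4*k + 2)).
s_(k+1) − s_k = 6*3**k*(-k**2 - 4*k - 2) = t_k.

s_k = 3^{k + 1} \left(- k^{2} - k + 1\right)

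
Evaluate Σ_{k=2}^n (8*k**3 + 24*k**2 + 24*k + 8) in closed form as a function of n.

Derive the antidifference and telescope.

S(n) = 2*n**4 + 12*n**3 + 26*n**2 + 24*n - 64

r(k) = (k**3 + 6*k**2 + 12*k + 8)/(k**3 + 3*k**2 + 3*k + 1) after simplifying.
Gosper form: A/B · C(k+1)/C(k) with A=1, B=1, C=k**3 + 3*k**2 + 3*k + 1.
Solve (1)·f(k+1) − (1)·f(k) = k**3 + 3*k**2 + 3*k + 1.
Degrees (0,0,3) ⇒ d ≤ 4.
Solve for f: f(k) = k**2*(k + 1)**2/4 (degree 4 ≤ 4).
Get s_k = R·t_k = 2*k**2*(k**2 + 2*k + 1) with R(k) = B(k−1)f(k)/C(k) = k**2/(4*(k + 1)).
Verify: 8*k**3 + 24*k**2 + 24*k + 8 matches t_k.
Evaluate: s_(n+1) = 2*n**4 + 12*n**3 + 26*n**2 + 24*n + 8; subtract s_(2) = 72 ⇒ S(n) = 2*n**4 + 12*n**3 + 26*n**2 + 24*n - 64.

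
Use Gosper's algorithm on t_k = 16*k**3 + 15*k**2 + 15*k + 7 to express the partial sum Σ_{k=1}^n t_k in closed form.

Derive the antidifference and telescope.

r(k) = (16*k**3 + 63*k**2 + 93*k + 53)/(16*k**3 + 15*k**2 + 15*k + 7) after simplifying.
Take A(k)=1, B(k)=1, C(k)=k**3 + 15*k**2/16 + 15*k/16 + 7/16.
Solve (1)·f(k+1) − (1)·f(k) = k**3 + 15*k**2/16 + 15*k/16 + 7/16.
From deg A=0, deg B=0, deg C=3: d=4.
Solve for f: f(k) = k*(4*k**3 - 3*k**2 + 4*k + 2)/16 (degree 4 ≤ 4).
So s_k = (B(k−1)f/C)·t_k = (k*(4*k**3 - 3*k**2 + 4*k + 2)/(16*k**3 + 15*k**2 + 15*k + 7))·t_k = k*(4*k**3 - 3*k**2 + 4*k + 2).
s_(k+1) − s_k = 16*k**3 + 15*k**2 + 15*k + 7 = t_k.
Telescope: S(n) = s_(n+1) − s_(1) = 4*n**4 + 13*n**3 + 19*n**2 + 17*n + 7 − (7) = n*(4*n**3 + 13*n**2 + 19*n + 17).

S(n) = n*(4*n**3 + 13*n**2 + 19*n + 17)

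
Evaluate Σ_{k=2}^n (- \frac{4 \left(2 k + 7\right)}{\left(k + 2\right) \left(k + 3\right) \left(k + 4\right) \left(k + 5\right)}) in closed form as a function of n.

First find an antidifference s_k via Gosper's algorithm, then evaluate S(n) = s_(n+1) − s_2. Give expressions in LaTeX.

S(n) = \frac{- n^{2} - 8 n + 9}{6 \left(n^{2} + 8 n + 15\right)}

The ratio is (k + 2)*(2*k + 9)/((k + 6)*(2*k + 7)).
Factor: A=k + 2; B=k + 6; C=k + 7/2.
Solve (k + 2)·f(k+1) − (k + 5)·f(k) = k + 7/2.
Degrees (1,1,1) ⇒ d ≤ 3.
Match coefficients ⇒ f(k) = k*(k + 3)*(k + 6)/16.
Certificate R = B(k−1)f/C = k*(k + 3)*(k + 5)*(k + 6)/(8*(2*k + 7)) gives s_k = k*(-k - 6)/(2*(k**2 + 6*k + 8)).
Δs = 4*(-2*k - 7)/(k**4 + 14*k**3 + 71*k**2 + 154*k + 120), as required.
s_(n+1) = (-n**2 - 8*n - 7)/(2*(n**2 + 8*n + 15)) and s_(2) = -1/3, so S(n) = (-n**2 - 8*n + 9)/(6*(n**2 + 8*n + 15)).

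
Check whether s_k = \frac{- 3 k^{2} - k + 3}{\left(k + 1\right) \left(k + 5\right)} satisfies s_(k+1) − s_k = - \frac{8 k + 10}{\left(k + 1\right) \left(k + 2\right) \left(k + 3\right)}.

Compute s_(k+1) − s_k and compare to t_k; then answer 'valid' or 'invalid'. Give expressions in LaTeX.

s_(k+1) = (-k - 3*(k + 1)**2 + 2)/((k + 2)*(k + 6))
s_(k+1) − s_k = (-17*k**2 - 53*k - 41)/(k**4 + 14*k**3 + 65*k**2 + 112*k + 60)
(s_(k+1) − s_k) − t_k = 3*(-3*k**3 - 2*k**2 + 50*k + 59)/(k**5 + 17*k**4 + 107*k**3 + 307*k**2 + 396*k + 180)

Invalid: residual \frac{3 \left(- 3 k^{3} - 2 k^{2} + 50 k + 59\right)}{k^{5} + 17 k^{4} + 107 k^{3} + 307 k^{2} + 396 k + 180} ≠ 0.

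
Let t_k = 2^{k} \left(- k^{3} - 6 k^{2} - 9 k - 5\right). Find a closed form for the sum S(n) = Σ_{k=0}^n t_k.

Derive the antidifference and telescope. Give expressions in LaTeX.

S(n) = - 2 \cdot 2^{n} n^{3} - 6 \cdot 2^{n} n^{2} - 12 \cdot 2^{n} n - 2 \cdot 2^{n} - 3

Step 1: r(k) = 2*(k**3 + 9*k**2 + 24*k + 21)/(k**3 + 6*k**2 + 9*k + 5).
Take A(k)=2, B(k)=1, C(k)=k**3 + 6*k**2 + 9*k + 5.
Set up (2)·f(k+1) − (1)·f(k) − (k**3 + 6*k**2 + 9*k + 5) = 0.
Bound: deg f ≤ 3.
Solving with deg f ≤ 3: f(k) = k**3 + 3*k - 3.
R(k) = B(k−1)·f(k)/C(k) = (k**3 + 3*k - 3)/(k**3 + 6*k**2 + 9*k + 5); s_k = R·t_k = 2**k*(-k**3 - 3*k + 3).
Δs = 2**k*(k**3 - 3*k - 2*(k + 1)**3 - 3), as required.
Σ_(k=0)^n t_k = s_(n+1) − s_(0) = (2**(n + 1)*(-n**3 - 3*n**2 - 6*n - 1)) − (3), i.e. -2*2**n*n**3 - 6*2**n*n**2 - 12*2**n*n - 2*2**n - 3.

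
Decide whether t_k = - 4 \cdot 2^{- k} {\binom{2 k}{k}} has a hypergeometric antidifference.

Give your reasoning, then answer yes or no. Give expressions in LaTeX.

r(k) = (2*k + 1)/(k + 1) after simplifying.
So A=2*k + 1 and B=k + 1, with C=1.
Set up (2*k + 1)·f(k+1) − (k)·f(k) − (1) = 0.
deg f ≤ -1 (via 1,1,0).
Negative degree bound (-1): no f exists, t_k not Gosper-summable.

No; the degree bound rules out any f.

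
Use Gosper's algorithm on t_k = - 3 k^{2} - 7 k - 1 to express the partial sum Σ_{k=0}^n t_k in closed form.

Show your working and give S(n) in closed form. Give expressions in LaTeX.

Compute t_(k+1)/t_k: get (3*k**2 + 13*k + 11)/(3*k**2 + 7*k + 1).
Factor: A=1; B=1; C=k**2 + 7*k/3 + 1/3.
Solve (1)·f(k+1) − (1)·f(k) = k**2 + 7*k/3 + 1/3.
d = 3 from the (0,0,2) case.
Match coefficients ⇒ f(k) = k*(k**2 + 2*k - 2)/3.
Certificate R = B(k−1)f/C = k*(k**2 + 2*k - 2)/(3*k**2 + 7*k + 1) gives s_k = k*(-k**2 - 2*k + 2).
Verify: -3*k**2 - 7*k - 1 matches t_k.
Evaluate: s_(n+1) = -n**3 - 5*n**2 - 5*n - 1; subtract s_(0) = 0 ⇒ S(n) = -n**3 - 5*n**2 - 5*n - 1.

S(n) = - n^{3} - 5 n^{2} - 5 n - 1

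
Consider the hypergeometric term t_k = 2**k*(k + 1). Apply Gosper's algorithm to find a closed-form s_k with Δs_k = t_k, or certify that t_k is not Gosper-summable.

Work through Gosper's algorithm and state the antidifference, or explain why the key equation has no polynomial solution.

r(k) = 2*(k + 2)/(k + 1) after simplifying.
Factor: A=2; B=1; C=k + 1.
f must satisfy (2)·f(k+1) − (1)·f(k) = k + 1.
Bound: deg f ≤ 1.
Match coefficients ⇒ f(k) = k - 1.
Get s_k = R·t_k = 2**k*(k - 1) with R(k) = B(k−1)f(k)/C(k) = (k - 1)/(k + 1).
Verify: 2**k*(k + 1) matches t_k.

s_k = 2**k*(k - 1)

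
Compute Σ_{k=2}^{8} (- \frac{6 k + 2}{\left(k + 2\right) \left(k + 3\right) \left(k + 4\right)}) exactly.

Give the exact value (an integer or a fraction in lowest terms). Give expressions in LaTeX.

The ratio is (k + 2)*(3*k + 4)/((k + 5)*(3*k + 1)).
So A=k + 2 and B=k + 5, with C=k + 1/3.
f must satisfy (k + 2)·f(k+1) − (k + 4)·f(k) = k + 1/3.
Bound: deg f ≤ 2.
Match coefficients ⇒ f(k) = k*(7*k - 1)/36.
Get s_k = R·t_k = -k*(7*k - 1)/(6*(k + 2)*(k + 3)) with R(k) = B(k−1)f(k)/C(k) = k*(k + 4)*(7*k - 1)/(12*(3*k + 1)).
Check: Δs_k = 2*(-3*k - 1)/(k**3 + 9*k**2 + 26*k + 24). ✓
Sum = s_(9) − s_(2); s_(9) = -31/44, s_(2) = -13/60 ⇒ -161/330.

Σ = -161/330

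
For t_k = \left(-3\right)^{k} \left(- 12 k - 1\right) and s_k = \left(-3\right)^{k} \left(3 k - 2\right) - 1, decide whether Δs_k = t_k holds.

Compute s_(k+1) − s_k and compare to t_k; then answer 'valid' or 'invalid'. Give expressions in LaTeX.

s_(k+1) = (-3)**(k + 1)*(3*k + 1) - 1
s_(k+1) − s_k = (-3)**k*(-12*k - 1)
(s_(k+1) − s_k) − t_k = 0

Valid: the claim telescopes to t_k.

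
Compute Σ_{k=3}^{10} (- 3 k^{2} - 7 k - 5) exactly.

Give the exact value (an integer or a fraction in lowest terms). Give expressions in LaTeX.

t_(k+1)/t_k = (3*k**2 + 13*k + 15)/(3*k**2 + 7*k + 5).
Normal form (A,B,C) = (1, 1, k**2 + 7*k/3 + 5/3).
f must satisfy (1)·f(k+1) − (1)·f(k) = k**2 + 7*k/3 + 5/3.
deg f ≤ 3 (via 0,0,2).
Match coefficients ⇒ f(k) = k*(k**2 + 2*k + 2)/3.
Get s_k = R·t_k = k*(-k**2 - 2*k - 2) with R(k) = B(k−1)f(k)/C(k) = k*(k**2 + 2*k + 2)/(3*k**2 + 7*k + 5).
Verify: -3*k**2 - 7*k - 5 matches t_k.
Σ_(k=3)^(10) t_k = s_(11) − s_(3) = -1595 − (-51) = -1544.

Σ = -1544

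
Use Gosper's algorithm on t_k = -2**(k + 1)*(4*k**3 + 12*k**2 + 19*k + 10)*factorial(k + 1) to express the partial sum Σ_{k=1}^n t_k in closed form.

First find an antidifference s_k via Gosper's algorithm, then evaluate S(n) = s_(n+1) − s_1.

The ratio is 2*(4*k**4 + 32*k**3 + 103*k**2 + 155*k + 90)/(4*k**3 + 12*k**2 + 19*k + 10).
Take A(k)=2*k + 4, B(k)=1, C(k)=k**3 + 3*k**2 + 19*k/4 + 5/2.
Solve (2*k + 4)·f(k+1) − (1)·f(k) = k**3 + 3*k**2 + 19*k/4 + 5/2.
d = 2 from the (1,0,3) case.
Coefficient equations give f(k) = (2*k**2 - k + 2)/4.
So s_k = (B(k−1)f/C)·t_k = ((2*k**2 - k + 2)/(4*k**3 + 12*k**2 + 19*k + 10))·t_k = -2**(k + 1)*(2*k**2 - k + 2)*factorial(k + 1).
Δs = -2**(k + 1)*(4*k**3 + 12*k**2 + 19*k + 10)*factorial(k + 1), as required.
s_(n+1) = -2**(n + 2)*(2*n**2 + 3*n + 3)*factorial(n + 2) and s_(1) = -24, so S(n) = -8*2**n*n**4*factorial(n) - 36*2**n*n**3*factorial(n) - 64*2**n*n**2*factorial(n) - 60*2**n*n*factorial(n) - 24*2**n*factorial(n) + 24.

S(n) = -8*2**n*n**4*factorial(n) - 36*2**n*n**3*factorial(n) - 64*2**n*n**2*factorial(n) - 60*2**n*n*factorial(n) - 24*2**n*factorial(n) + 24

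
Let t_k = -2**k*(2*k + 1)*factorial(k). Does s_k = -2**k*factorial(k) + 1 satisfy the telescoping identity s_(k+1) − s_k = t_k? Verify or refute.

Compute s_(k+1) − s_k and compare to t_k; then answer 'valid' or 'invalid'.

s_(k+1) = -2**(k + 1)*factorial(k + 1) + 1
s_(k+1) − s_k = -2**k*(2*k + 1)*factorial(k)
(s_(k+1) − s_k) − t_k = 0

valid; difference matches t_k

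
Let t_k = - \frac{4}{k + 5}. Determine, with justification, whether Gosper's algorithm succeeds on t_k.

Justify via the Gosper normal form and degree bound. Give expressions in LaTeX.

No — t_k has no hypergeometric antidifference.

t_(k+1)/t_k = (k + 5)/(k + 6).
Gosper form: A/B · C(k+1)/C(k) with A=k + 5, B=k + 6, C=1.
Need (k + 5)·f(k+1) − (k + 5)·f(k) = 1.
From deg A=1, deg B=1, deg C=0: d=0.
f = c0 ⇒ A·f(k+1) − B(k−1)·f(k) − C = -1. The system {-1 = 0} is inconsistent; no antidifference.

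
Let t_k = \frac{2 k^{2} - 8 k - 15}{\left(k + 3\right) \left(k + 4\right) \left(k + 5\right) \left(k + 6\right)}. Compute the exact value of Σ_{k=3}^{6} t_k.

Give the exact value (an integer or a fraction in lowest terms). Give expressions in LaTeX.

Σ = -181/18480

Ratio r(k) = (k + 3)*(8*k - 2*(k + 1)**2 + 23)/((k + 7)*(-2*k**2 + 8*k + 15)).
So A=k + 3 and B=k + 7, with C=k**2 - 4*k - 15/2.
Need (k + 3)·f(k+1) − (k + 6)·f(k) = k**2 - 4*k - 15/2.
From deg A=1, deg B=1, deg C=2: d=3.
Solving with deg f ≤ 3: f(k) = -k*(2*k + 3)/2.
R(k) = B(k−1)·f(k)/C(k) = -k*(k + 6)*(2*k + 3)/(2*k**2 - 8*k - 15); s_k = R·t_k = k*(-2*k - 3)/((k + 3)*(k + 4)*(k + 5)).
Check: Δs_k = (2*k**2 - 8*k - 15)/(k**4 + 18*k**3 + 119*k**2 + 342*k + 360). ✓
Sum = s_(7) − s_(3); s_(7) = -119/1320, s_(3) = -9/112 ⇒ -181/18480.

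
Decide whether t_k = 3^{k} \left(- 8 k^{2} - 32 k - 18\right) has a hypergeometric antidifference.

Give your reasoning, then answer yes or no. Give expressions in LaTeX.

Step 1: r(k) = 3*(4*k**2 + 24*k + 29)/(4*k**2 + 16*k + 9).
Gosper form: A/B · C(k+1)/C(k) with A=3, B=1, C=k**2 + 4*k + 9/4.
Solve (3)·f(k+1) − (1)·f(k) = k**2 + 4*k + 9/4.
deg f ≤ 2 (via 0,0,2).
Solving with deg f ≤ 2: f(k) = (2*k - 1)*(2*k + 3)/8.
Certificate R = B(k−1)f/C = (2*k - 1)*(2*k + 3)/(2*(4*k**2 + 16*k + 9)) gives s_k = 3**k*(-4*k**2 - 4*k + 3).
s_(k+1) − s_k = 3**k*(-8*k**2 - 32*k - 18) = t_k.

Yes. s_k = 3^{k} \left(- 4 k^{2} - 4 k + 3\right).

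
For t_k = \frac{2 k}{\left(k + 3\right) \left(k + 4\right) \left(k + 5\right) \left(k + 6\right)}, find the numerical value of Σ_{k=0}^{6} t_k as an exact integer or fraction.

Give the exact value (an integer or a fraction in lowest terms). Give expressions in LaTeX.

Ratio r(k) = (k + 1)*(k + 3)/(k*(k + 7)).
So A=k + 3 and B=k + 7, with C=k.
f must satisfy (k + 3)·f(k+1) − (k + 6)·f(k) = k.
From deg A=1, deg B=1, deg C=1: d=3.
Solving with deg f ≤ 3: f(k) = k*(k - 1)*(k + 13)/120.
R(k) = B(k−1)·f(k)/C(k) = (k - 1)*(k + 6)*(k + 13)/120; s_k = R·t_k = k*(k**2 + 12*k - 13)/(60*(k + 3)*(k + 4)*(k + 5)).
Check: Δs_k = 2*k/(k**4 + 18*k**3 + 119*k**2 + 342*k + 360). ✓
Telescoping: Σ = s_(7) − s_(0) = 7/660 − (0) = 7/660.

Σ = 7/660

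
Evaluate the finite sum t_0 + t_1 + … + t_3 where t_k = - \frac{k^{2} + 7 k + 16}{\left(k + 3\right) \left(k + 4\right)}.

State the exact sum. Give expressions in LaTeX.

Σ = -100/21

The ratio is (k + 3)*(7*k + (k + 1)**2 + 23)/((k + 5)*(k**2 + 7*k + 16)).
Normal form (A,B,C) = (k + 3, k + 5, k**2 + 7*k + 16).
f must satisfy (k + 3)·f(k+1) − (k + 4)·f(k) = k**2 + 7*k + 16.
deg f ≤ 2 (via 1,1,2).
Solving with deg f ≤ 2: f(k) = k*(3*k + 13)/3.
Certificate R = B(k−1)f/C = k*(k + 4)*(3*k + 13)/(3*(k**2 + 7*k + 16)) gives s_k = k*(-3*k - 13)/(3*(k + 3)).
s_(k+1) − s_k = (-k**2 - 7*k - 16)/(k**2 + 7*k + 12) = t_k.
Telescoping: Σ = s_(4) − s_(0) = -100/21 − (0) = -100/21.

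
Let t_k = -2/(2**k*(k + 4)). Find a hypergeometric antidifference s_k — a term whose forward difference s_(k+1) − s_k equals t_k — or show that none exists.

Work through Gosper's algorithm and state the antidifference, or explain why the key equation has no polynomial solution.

Ratio r(k) = (k + 4)/(2*(k + 5)).
So A=k/2 + 2 and B=k + 5, with C=1.
Key eq: (k/2 + 2)·f(k+1) = (k + 4)·f(k) + (1).
deg f ≤ -1 (via 1,1,0).
deg f ≤ -1 is impossible — no certificate.

not Gosper-summable; s_k does not exist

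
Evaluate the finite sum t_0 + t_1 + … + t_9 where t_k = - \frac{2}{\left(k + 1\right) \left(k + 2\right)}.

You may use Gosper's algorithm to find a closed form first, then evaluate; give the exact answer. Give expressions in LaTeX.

The ratio is (k + 1)/(k + 3).
Take A(k)=k + 1, B(k)=k + 3, C(k)=1.
Need (k + 1)·f(k+1) − (k + 2)·f(k) = 1.
Bound: deg f ≤ 1.
Solving with deg f ≤ 1: f(k) = k.
R(k) = B(k−1)·f(k)/C(k) = k*(k + 2); s_k = R·t_k = -2*k/(k + 1).
Δs = -2/(k**2 + 3*k + 2), as required.
Evaluate s at k=10 and k=0: -20/11 and 0; difference -20/11.

Σ = -20/11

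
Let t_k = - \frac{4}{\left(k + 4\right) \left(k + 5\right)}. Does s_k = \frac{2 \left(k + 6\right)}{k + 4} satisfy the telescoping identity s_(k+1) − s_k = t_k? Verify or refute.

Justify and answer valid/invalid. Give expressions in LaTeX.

valid; difference matches t_k

s_(k+1) = 2*(k + 7)/(k + 5)
s_(k+1) − s_k = -4/(k**2 + 9*k + 20)
(s_(k+1) − s_k) − t_k = 0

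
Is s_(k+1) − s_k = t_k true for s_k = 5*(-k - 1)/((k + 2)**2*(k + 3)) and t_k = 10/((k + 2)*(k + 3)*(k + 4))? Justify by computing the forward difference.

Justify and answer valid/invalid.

Invalid: residual 5*(-3*k - 8)/(k**5 + 14*k**4 + 77*k**3 + 208*k**2 + 276*k + 144) ≠ 0.

s_(k+1) = 5*(-k - 2)/((k + 3)**2*(k + 4))
s_(k+1) − s_k = 5*(2*k**2 + 7*k + 4)/(k**5 + 14*k**4 + 77*k**3 + 208*k**2 + 276*k + 144)
(s_(k+1) − s_k) − t_k = 5*(-3*k - 8)/(k**5 + 14*k**4 + 77*k**3 + 208*k**2 + 276*k + 144)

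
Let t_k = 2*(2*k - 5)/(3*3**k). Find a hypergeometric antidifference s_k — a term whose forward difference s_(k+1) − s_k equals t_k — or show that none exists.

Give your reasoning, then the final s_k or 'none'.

s_k = 2*(2 - k)/3**k

Ratio r(k) = (2*k - 3)/(3*(2*k - 5)).
A = 1/3, B = 1, C = k - 5/2.
f must satisfy (1/3)·f(k+1) − (1)·f(k) = k - 5/2.
From deg A=0, deg B=0, deg C=1: d=1.
A polynomial solution: f(k) = -3*(k - 2)/2.
Certificate R = B(k−1)f/C = -3*(k - 2)/(2*k - 5) gives s_k = 2*(2 - k)/3**k.
Check: Δs_k = 2*(2*k - 5)/(3*3**k). ✓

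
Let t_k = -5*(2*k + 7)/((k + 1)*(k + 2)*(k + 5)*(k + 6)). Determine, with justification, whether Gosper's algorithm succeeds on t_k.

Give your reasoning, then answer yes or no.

Yes. s_k = k*(-k - 6)/(k**2 + 6*k + 5).

Step 1: r(k) = (k + 1)*(k + 5)*(2*k + 9)/((k + 3)*(k + 7)*(2*k + 7)).
So A=k + 1 and B=k + 7, with C=k**3 + 21*k**2/2 + 73*k/2 + 42.
Key eq: (k + 1)·f(k+1) = (k + 6)·f(k) + (k**3 + 21*k**2/2 + 73*k/2 + 42).
Degrees (1,1,3) ⇒ d ≤ 5.
Match coefficients ⇒ f(k) = k*(k + 2)*(k + 3)*(k + 4)*(k + 6)/10.
So s_k = (B(k−1)f/C)·t_k = (k*(k + 2)*(k + 6)**2/(5*(2*k + 7)))·t_k = k*(-k - 6)/(k**2 + 6*k + 5).
Δs = 5*(-2*k - 7)/(k**4 + 14*k**3 + 65*k**2 + 112*k + 60), as required.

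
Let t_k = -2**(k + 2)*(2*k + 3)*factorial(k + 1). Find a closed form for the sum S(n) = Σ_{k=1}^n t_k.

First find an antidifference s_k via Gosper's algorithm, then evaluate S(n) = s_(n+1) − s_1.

Compute t_(k+1)/t_k: get 2*(k + 2)*(2*k + 5)/(2*k + 3).
Normal form (A,B,C) = (2*k + 4, 1, k + 3/2).
Key eq: (2*k + 4)·f(k+1) = (1)·f(k) + (k + 3/2).
d = 0 from the (1,0,1) case.
Match coefficients ⇒ f(k) = 1/2.
Then R = B(k−1)f/C = 1/(2*k + 3), so s_k = R(k)·t_k = -2**(k + 2)*factorial(k + 1).
Δs = -2**(k + 2)*(2*k + 3)*factorial(k + 1), as required.
s_(n+1) = -2**(n + 3)*factorial(n + 2) and s_(1) = -16, so S(n) = -8*2**n*factorial(n + 2) + 16.

S(n) = -8*2**n*factorial(n + 2) + 16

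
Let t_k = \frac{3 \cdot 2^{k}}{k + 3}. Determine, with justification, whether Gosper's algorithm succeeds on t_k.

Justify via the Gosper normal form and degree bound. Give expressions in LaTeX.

No — key equation has no polynomial f.

t_(k+1)/t_k = 2*(k + 3)/(k + 4).
Gosper form: A/B · C(k+1)/C(k) with A=2*k + 6, B=k + 4, C=1.
Set up (2*k + 6)·f(k+1) − (k + 3)·f(k) − (1) = 0.
From deg A=1, deg B=1, deg C=0: d=-1.
deg f ≤ -1 is impossible — no certificate.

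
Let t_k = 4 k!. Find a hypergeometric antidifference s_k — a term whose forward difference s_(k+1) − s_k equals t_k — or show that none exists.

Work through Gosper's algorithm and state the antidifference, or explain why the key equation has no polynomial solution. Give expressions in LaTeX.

r(k) = k + 1 after simplifying.
A = k + 1, B = 1, C = 1.
Key eq: (k + 1)·f(k+1) = (1)·f(k) + (1).
deg f ≤ -1 (via 1,0,0).
Negative degree bound (-1): no f exists, t_k not Gosper-summable.

none — t_k is not Gosper-summable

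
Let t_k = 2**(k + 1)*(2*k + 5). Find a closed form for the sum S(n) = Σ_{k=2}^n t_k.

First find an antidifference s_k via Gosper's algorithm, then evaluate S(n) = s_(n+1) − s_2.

Ratio r(k) = 2*(2*k + 7)/(2*k + 5).
Factor: A=2; B=1; C=k + 5/2.
Set up (2)·f(k+1) − (1)·f(k) − (k + 5/2) = 0.
deg f ≤ 1 (via 0,0,1).
Match coefficients ⇒ f(k) = (2*k + 1)/2.
Then R = B(k−1)f/C = (2*k + 1)/(2*k + 5), so s_k = R(k)·t_k = 2**(k + 1)*(2*k + 1).
Check: Δs_k = 2**(k + 1)*(2*k + 5). ✓
Σ_(k=2)^n t_k = s_(n+1) − s_(2) = (2**(n + 2)*(2*n + 3)) − (40), i.e. 8*2**n*n + 12*2**n - 40.

S(n) = 8*2**n*n + 12*2**n - 40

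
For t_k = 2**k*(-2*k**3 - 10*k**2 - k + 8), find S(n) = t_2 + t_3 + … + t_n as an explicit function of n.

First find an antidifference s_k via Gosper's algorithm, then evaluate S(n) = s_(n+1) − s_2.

S(n) = 2**(n + 1)*(-2*n**3 - 4*n**2 + n + 5)

r(k) = 2*(2*k**3 + 16*k**2 + 27*k + 5)/(2*k**3 + 10*k**2 + k - 8) after simplifying.
A = 2, B = 1, C = k**3 + 5*k**2 + k/2 - 4.
Key eq: (2)·f(k+1) = (1)·f(k) + (k**3 + 5*k**2 + k/2 - 4).
deg f ≤ 3 (via 0,0,3).
Solve for f: f(k) = (k - 2)*(2*k**2 + 2*k + 1)/2 (degree 3 ≤ 3).
Then R = B(k−1)f/C = (k - 2)*(2*k**2 + 2*k + 1)/(2*k**3 + 10*k**2 + k - 8), so s_k = R(k)·t_k = 2**k*(-2*k**3 + 2*k**2 + 3*k + 2).
Δs = 2**k*(-2*k**3 - 10*k**2 - k + 8), as required.
Telescope: S(n) = s_(n+1) − s_(2) = 2**(n + 1)*(-2*n**3 - 4*n**2 + n + 5) − (0) = 2**(n + 1)*(-2*n**3 - 4*n**2 + n + 5).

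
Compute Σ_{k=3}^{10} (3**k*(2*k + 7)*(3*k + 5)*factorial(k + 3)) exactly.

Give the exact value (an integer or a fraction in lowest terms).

The ratio is 3*(k + 4)*(2*k + 9)*(3*k + 8)/((2*k + 7)*(3*k + 5)).
So A=3*k + 12 and B=1, with C=k**2 + 31*k/6 + 35/6.
Key eq: (3*k + 12)·f(k+1) = (1)·f(k) + (k**2 + 31*k/6 + 35/6).
Bound: deg f ≤ 1.
A polynomial solution: f(k) = (2*k + 1)/6.
So s_k = (B(k−1)f/C)·t_k = ((2*k + 1)/((2*k + 7)*(3*k + 5)))·t_k = 3**k*(2*k + 1)*factorial(k + 3).
Verify: 3**k*(2*k + 7)*(3*k + 5)*factorial(k + 3) matches t_k.
Sum = s_(11) − s_(3); s_(11) = 355197573277747200, s_(3) = 136080 ⇒ 355197573277611120.

Σ = 355197573277611120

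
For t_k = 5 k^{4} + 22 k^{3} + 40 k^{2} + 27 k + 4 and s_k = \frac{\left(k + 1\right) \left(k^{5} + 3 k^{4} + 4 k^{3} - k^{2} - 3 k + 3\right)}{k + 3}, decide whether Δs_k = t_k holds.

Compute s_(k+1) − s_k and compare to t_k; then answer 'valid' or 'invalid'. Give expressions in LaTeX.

s_(k+1) = (k**6 + 10*k**5 + 42*k**4 + 91*k**3 + 102*k**2 + 55*k + 14)/(k + 4)
s_(k+1) − s_k = (5*k**6 + 49*k**5 + 186*k**4 + 367*k**3 + 377*k**2 + 176*k + 30)/(k**2 + 7*k + 12)
(s_(k+1) − s_k) − t_k = 2*(-4*k**5 - 34*k**4 - 102*k**3 - 148*k**2 - 88*k - 9)/(k**2 + 7*k + 12)

Invalid: residual \frac{2 \left(- 4 k^{5} - 34 k^{4} - 102 k^{3} - 148 k^{2} - 88 k - 9\right)}{k^{2} + 7 k + 12} ≠ 0.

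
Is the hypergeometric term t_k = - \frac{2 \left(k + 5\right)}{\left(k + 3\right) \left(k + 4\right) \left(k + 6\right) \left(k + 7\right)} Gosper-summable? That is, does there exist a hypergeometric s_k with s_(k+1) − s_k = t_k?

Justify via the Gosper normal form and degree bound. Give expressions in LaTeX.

Yes. s_k = \frac{k \left(- k - 9\right)}{18 \left(k^{2} + 9 k + 18\right)}.

Compute t_(k+1)/t_k: get (k + 3)*(k + 6)**2/((k + 5)**2*(k + 8)).
Take A(k)=k + 3, B(k)=k + 8, C(k)=k**2 + 10*k + 25.
Solve (k + 3)·f(k+1) − (k + 7)·f(k) = k**2 + 10*k + 25.
Degrees (1,1,2) ⇒ d ≤ 4.
Coefficient equations give f(k) = k*(k + 4)*(k + 5)*(k + 9)/36.
Then R = B(k−1)f/C = k*(k + 4)*(k + 7)*(k + 9)/(36*(k + 5)), so s_k = R(k)·t_k = k*(-k - 9)/(18*(k**2 + 9*k + 18)).
Verify: 2*(-k - 5)/(k**4 + 20*k**3 + 145*k**2 + 450*k + 504) matches t_k.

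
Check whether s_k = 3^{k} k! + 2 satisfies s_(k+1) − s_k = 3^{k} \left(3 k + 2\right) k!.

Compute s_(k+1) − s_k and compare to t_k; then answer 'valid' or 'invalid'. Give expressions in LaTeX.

valid (s_(k+1) − s_k reduces to t_k)

s_(k+1) = 3**(k + 1)*factorial(k + 1) + 2
s_(k+1) − s_k = 3**k*(3*k + 2)*factorial(k)
(s_(k+1) − s_k) − t_k = 0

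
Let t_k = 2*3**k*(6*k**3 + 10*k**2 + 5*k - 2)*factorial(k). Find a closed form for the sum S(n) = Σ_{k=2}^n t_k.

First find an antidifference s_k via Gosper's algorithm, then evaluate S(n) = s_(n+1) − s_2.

The ratio is 3*(6*k**4 + 34*k**3 + 71*k**2 + 62*k + 19)/(6*k**3 + 10*k**2 + 5*k - 2).
A = 3*k + 3, B = 1, C = k**3 + 5*k**2/3 + 5*k/6 - 1/3.
Key eq: (3*k + 3)·f(k+1) = (1)·f(k) + (k**3 + 5*k**2/3 + 5*k/6 - 1/3).
deg f ≤ 2 (via 1,0,3).
A polynomial solution: f(k) = (2*k**2 - 2*k - 1)/6.
R(k) = B(k−1)·f(k)/C(k) = (2*k**2 - 2*k - 1)/(6*k**3 + 10*k**2 + 5*k - 2); s_k = R·t_k = 2*3**k*(2*k**2 - 2*k - 1)*factorial(k).
Check: Δs_k = 2*3**k*(6*k**3 + 10*k**2 + 5*k - 2)*factorial(k). ✓
Evaluate: s_(n+1) = 6*3**n*(2*n**2 + 2*n - 1)*factorial(n + 1); subtract s_(2) = 108 ⇒ S(n) = 12*3**n*n**3*factorial(n) + 24*3**n*n**2*factorial(n) + 6*3**n*n*factorial(n) - 6*3**n*factorial(n) - 108.

S(n) = 12*3**n*n**3*factorial(n) + 24*3**n*n**2*factorial(n) + 6*3**n*n*factorial(n) - 6*3**n*factorial(n) - 108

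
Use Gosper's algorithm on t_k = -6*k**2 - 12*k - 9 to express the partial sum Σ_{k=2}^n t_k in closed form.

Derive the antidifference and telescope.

S(n) = -2*n**3 - 9*n**2 - 16*n + 27

The ratio is (2*k**2 + 8*k + 9)/(2*k**2 + 4*k + 3).
Factor: A=1; B=1; C=k**2 + 2*k + 3/2.
Need (1)·f(k+1) − (1)·f(k) = k**2 + 2*k + 3/2.
Degrees (0,0,2) ⇒ d ≤ 3.
Coefficient equations give f(k) = k*(2*k**2 + 3*k + 4)/6.
Certificate R = B(k−1)f/C = k*(2*k**2 + 3*k + 4)/(3*(2*k**2 + 4*k + 3)) gives s_k = k*(-2*k**2 - 3*k - 4).
Δs = -6*k**2 - 12*k - 9, as required.
Telescope: S(n) = s_(n+1) − s_(2) = -2*n**3 - 9*n**2 - 16*n - 9 − (-36) = -2*n**3 - 9*n**2 - 16*n + 27.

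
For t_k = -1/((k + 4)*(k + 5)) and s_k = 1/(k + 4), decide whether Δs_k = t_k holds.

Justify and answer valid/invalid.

s_(k+1) = 1/(k + 5)
s_(k+1) − s_k = -1/((k + 4)*(k + 5))
(s_(k+1) − s_k) − t_k = 0

Valid: the claim telescopes to t_k.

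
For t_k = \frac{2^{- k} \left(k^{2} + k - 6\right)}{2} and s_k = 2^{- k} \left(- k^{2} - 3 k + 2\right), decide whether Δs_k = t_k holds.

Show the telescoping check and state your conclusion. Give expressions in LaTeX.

valid (s_(k+1) − s_k reduces to t_k)

s_(k+1) = (-k**2 - 5*k - 2)/(2*2**k)
s_(k+1) − s_k = (k**2 + k - 6)/(2*2**k)
(s_(k+1) − s_k) − t_k = 0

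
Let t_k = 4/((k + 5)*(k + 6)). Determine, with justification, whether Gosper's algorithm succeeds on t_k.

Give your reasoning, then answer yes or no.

Yes. s_k = 4*k/(5*(k + 5)).

Step 1: r(k) = (k + 5)/(k + 7).
Factor: A=k + 5; B=k + 7; C=1.
Solve (k + 5)·f(k+1) − (k + 6)·f(k) = 1.
From deg A=1, deg B=1, deg C=0: d=1.
Solve for f: f(k) = k/5 (degree 1 ≤ 1).
So s_k = (B(k−1)f/C)·t_k = (k*(k + 6)/5)·t_k = 4*k/(5*(k + 5)).
Check: Δs_k = 4/(k**2 + 11*k + 30). ✓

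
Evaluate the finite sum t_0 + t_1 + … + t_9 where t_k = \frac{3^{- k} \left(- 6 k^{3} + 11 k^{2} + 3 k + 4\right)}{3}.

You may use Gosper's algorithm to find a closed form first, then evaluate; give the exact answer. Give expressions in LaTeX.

The ratio is (6*k**3 + 7*k**2 - 7*k - 12)/(3*(6*k**3 - 11*k**2 - 3*k - 4)).
So A=1/3 and B=1, with C=k**3 - 11*k**2/6 - k/2 - 2/3.
Need (1/3)·f(k+1) − (1)·f(k) = k**3 - 11*k**2/6 - k/2 - 2/3.
d = 3 from the (0,0,3) case.
A polynomial solution: f(k) = -k*(3*k**2 - k + 2)/2.
So s_k = (B(k−1)f/C)·t_k = (-3*k*(3*k**2 - k + 2)/(6*k**3 - 11*k**2 - 3*k - 4))·t_k = k*(3*k**2 - k + 2)/3**k.
s_(k+1) − s_k = (-6*k**3 + 11*k**2 + 3*k + 4)/(3*3**k) = t_k.
Sum = s_(10) − s_(0); s_(10) = 2920/59049, s_(0) = 0 ⇒ 2920/59049.

Σ = 2920/59049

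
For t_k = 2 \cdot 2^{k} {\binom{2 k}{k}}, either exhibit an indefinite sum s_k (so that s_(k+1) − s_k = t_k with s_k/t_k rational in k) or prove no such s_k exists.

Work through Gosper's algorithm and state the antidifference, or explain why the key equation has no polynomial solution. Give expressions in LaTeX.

not Gosper-summable; s_k does not exist

Ratio r(k) = 4*(2*k + 1)/(k + 1).
So A=8*k + 4 and B=k + 1, with C=1.
Need (8*k + 4)·f(k+1) − (k)·f(k) = 1.
d = -1 from the (1,1,0) case.
Negative degree bound (-1): no f exists, t_k not Gosper-summable.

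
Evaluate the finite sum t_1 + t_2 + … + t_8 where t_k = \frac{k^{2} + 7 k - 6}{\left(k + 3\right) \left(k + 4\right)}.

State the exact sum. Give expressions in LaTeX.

Step 1: r(k) = (k + 3)*(7*k + (k + 1)**2 + 1)/((k + 5)*(k**2 + 7*k - 6)).
Take A(k)=k + 3, B(k)=k + 5, C(k)=k**2 + 7*k - 6.
Need (k + 3)·f(k+1) − (k + 4)·f(k) = k**2 + 7*k - 6.
d = 2 from the (1,1,2) case.
Match coefficients ⇒ f(k) = k*(k - 3).
Get s_k = R·t_k = k*(k - 3)/(k + 3) with R(k) = B(k−1)f(k)/C(k) = k*(k - 3)*(k + 4)/(k**2 + 7*k - 6).
Check: Δs_k = (k**2 + 7*k - 6)/(k**2 + 7*k + 12). ✓
Sum = s_(9) − s_(1); s_(9) = 9/2, s_(1) = -1/2 ⇒ 5.

Σ = 5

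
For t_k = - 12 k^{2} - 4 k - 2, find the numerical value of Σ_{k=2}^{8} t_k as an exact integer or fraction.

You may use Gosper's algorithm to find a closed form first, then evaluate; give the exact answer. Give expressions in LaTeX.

Ratio r(k) = (6*k**2 + 14*k + 9)/(6*k**2 + 2*k + 1).
Gosper form: A/B · C(k+1)/C(k) with A=1, B=1, C=k**2 + k/3 + 1/6.
Need (1)·f(k+1) − (1)·f(k) = k**2 + k/3 + 1/6.
Degrees (0,0,2) ⇒ d ≤ 3.
Coefficient equations give f(k) = k*(2*k**2 - 2*k + 1)/6.
R(k) = B(k−1)·f(k)/C(k) = k*(2*k**2 - 2*k + 1)/(6*k**2 + 2*k + 1); s_k = R·t_k = 2*k*(-2*k**2 + 2*k - 1).
s_(k+1) − s_k = -12*k**2 - 4*k - 2 = t_k.
Sum = s_(9) − s_(2); s_(9) = -2610, s_(2) = -20 ⇒ -2590.

Σ = -2590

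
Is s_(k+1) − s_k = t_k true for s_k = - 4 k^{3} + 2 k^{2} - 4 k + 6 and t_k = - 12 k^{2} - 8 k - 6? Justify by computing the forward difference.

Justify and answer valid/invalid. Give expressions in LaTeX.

s_(k+1) = 2*k*(-2*k**2 - 5*k - 6)
s_(k+1) − s_k = -12*k**2 - 8*k - 6
(s_(k+1) − s_k) − t_k = 0

valid; difference matches t_k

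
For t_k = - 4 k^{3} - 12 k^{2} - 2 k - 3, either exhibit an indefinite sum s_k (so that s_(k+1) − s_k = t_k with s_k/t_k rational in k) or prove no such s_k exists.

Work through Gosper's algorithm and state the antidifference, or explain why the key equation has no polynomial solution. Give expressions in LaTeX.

s_k = k \left(- k^{3} - 2 k^{2} + 4 k - 4\right)

r(k) = (4*k**3 + 24*k**2 + 38*k + 21)/(4*k**3 + 12*k**2 + 2*k + 3) after simplifying.
Take A(k)=1, B(k)=1, C(k)=k**3 + 3*k**2 + k/2 + 3/4.
Set up (1)·f(k+1) − (1)·f(k) − (k**3 + 3*k**2 + k/2 + 3/4) = 0.
Degrees (0,0,3) ⇒ d ≤ 4.
Match coefficients ⇒ f(k) = k*(k**3 + 2*k**2 - 4*k + 4)/4.
R(k) = B(k−1)·f(k)/C(k) = k*(k**3 + 2*k**2 - 4*k + 4)/(4*k**3 + 12*k**2 + 2*k + 3); s_k = R·t_k = k*(-k**3 - 2*k**2 + 4*k - 4).
s_(k+1) − s_k = -4*k**3 - 12*k**2 - 2*k - 3 = t_k.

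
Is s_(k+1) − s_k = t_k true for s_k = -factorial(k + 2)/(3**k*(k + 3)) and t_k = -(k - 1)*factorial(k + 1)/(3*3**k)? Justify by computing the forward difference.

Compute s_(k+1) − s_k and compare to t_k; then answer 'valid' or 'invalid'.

Invalid: residual (k**2 + 2*k - 6)*factorial(k + 1)/(3*3**k*(k + 3)*(k + 4)) ≠ 0.

s_(k+1) = -factorial(k + 3)/(3*3**k*(k + 4))
s_(k+1) − s_k = -(k**2 + 3*k - 3)*factorial(k + 2)/(3*3**k*(k + 3)*(k + 4))
(s_(k+1) − s_k) − t_k = (k**2 + 2*k - 6)*factorial(k + 1)/(3*3**k*(k + 3)*(k + 4))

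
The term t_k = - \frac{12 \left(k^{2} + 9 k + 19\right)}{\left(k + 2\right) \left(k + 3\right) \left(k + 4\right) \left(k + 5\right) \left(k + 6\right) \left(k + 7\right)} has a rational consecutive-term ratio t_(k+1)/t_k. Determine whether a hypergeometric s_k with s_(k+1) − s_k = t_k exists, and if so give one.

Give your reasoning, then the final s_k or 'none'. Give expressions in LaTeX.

Ratio r(k) = (k + 2)*(9*k + (k + 1)**2 + 28)/((k + 8)*(k**2 + 9*k + 19)).
So A=k + 2 and B=k + 8, with C=k**2 + 9*k + 19.
Set up (k + 2)·f(k+1) − (k + 7)·f(k) − (k**2 + 9*k + 19) = 0.
Bound: deg f ≤ 5.
A polynomial solution: f(k) = k*(k + 3)*(k + 5)*(k**2 + 12*k + 44)/144.
Then R = B(k−1)f/C = k*(k + 3)*(k + 5)*(k + 7)*(k**2 + 12*k + 44)/(144*(k**2 + 9*k + 19)), so s_k = R(k)·t_k = k*(-k**2 - 12*k - 44)/(12*(k**3 + 12*k**2 + 44*k + 48)).
Verify: 12*(-k**2 - 9*k - 19)/(k**6 + 27*k**5 + 295*k**4 + 1665*k**3 + 5104*k**2 + 8028*k + 5040) matches t_k.

s_k = \frac{k \left(- k^{2} - 12 k - 44\right)}{12 \left(k^{3} + 12 k^{2} + 44 k + 48\right)}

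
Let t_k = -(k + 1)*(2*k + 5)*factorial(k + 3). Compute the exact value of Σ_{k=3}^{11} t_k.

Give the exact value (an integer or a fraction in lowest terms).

Σ = -30076510460400

The ratio is (k + 2)*(k + 4)*(2*k + 7)/((k + 1)*(2*k + 5)).
So A=k + 4 and B=1, with C=k**2 + 7*k/2 + 5/2.
f must satisfy (k + 4)·f(k+1) − (1)·f(k) = k**2 + 7*k/2 + 5/2.
deg f ≤ 1 (via 1,0,2).
Solving with deg f ≤ 1: f(k) = (2*k - 1)/2.
So s_k = (B(k−1)f/C)·t_k = ((2*k - 1)/((k + 1)*(2*k + 5)))·t_k = -(2*k - 1)*factorial(k + 3).
s_(k+1) − s_k = -(k + 1)*(2*k + 5)*factorial(k + 3) = t_k.
Σ_(k=3)^(11) t_k = s_(12) − s_(3) = -30076510464000 − (-3600) = -30076510460400.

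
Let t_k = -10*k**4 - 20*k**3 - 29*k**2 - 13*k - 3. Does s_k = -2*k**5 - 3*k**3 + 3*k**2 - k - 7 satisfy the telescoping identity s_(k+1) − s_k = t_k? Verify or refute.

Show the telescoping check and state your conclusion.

Valid: the claim telescopes to t_k.

s_(k+1) = -k - 2*(k + 1)**5 - 3*(k + 1)**3 + 3*(k + 1)**2 - 8
s_(k+1) − s_k = -10*k**4 - 20*k**3 - 29*k**2 - 13*k - 3
(s_(k+1) − s_k) − t_k = 0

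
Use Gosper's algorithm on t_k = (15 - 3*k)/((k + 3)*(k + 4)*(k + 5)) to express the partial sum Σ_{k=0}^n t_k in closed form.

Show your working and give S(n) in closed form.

r(k) = (k - 4)*(k + 3)/((k - 5)*(k + 6)) after simplifying.
Gosper form: A/B · C(k+1)/C(k) with A=k + 3, B=k + 6, C=k - 5.
Solve (k + 3)·f(k+1) − (k + 5)·f(k) = k - 5.
deg f ≤ 2 (via 1,1,1).
Coefficient equations give f(k) = -k*(k + 19)/12.
R(k) = B(k−1)·f(k)/C(k) = -k*(k + 5)*(k + 19)/(12*(k - 5)); s_k = R·t_k = k*(k + 19)/(4*(k + 3)*(k + 4)).
Verify: 3*(5 - k)/(k**3 + 12*k**2 + 47*k + 60) matches t_k.
s_(n+1) = (n**2 + 21*n + 20)/(4*(n**2 + 9*n + 20)) and s_(0) = 0, so S(n) = (n**2 + 21*n + 20)/(4*(n**2 + 9*n + 20)).

S(n) = (n**2 + 21*n + 20)/(4*(n**2 + 9*n + 20))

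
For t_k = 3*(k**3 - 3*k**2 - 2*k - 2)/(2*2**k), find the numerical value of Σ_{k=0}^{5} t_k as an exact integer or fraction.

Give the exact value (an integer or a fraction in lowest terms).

Σ = -333/32

r(k) = (k**3 - 5*k - 6)/(2*(k**3 - 3*k**2 - 2*k - 2)) after simplifying.
So A=1/2 and B=1, with C=k**3 - 3*k**2 - 2*k - 2.
Solve (1/2)·f(k+1) − (1)·f(k) = k**3 - 3*k**2 - 2*k - 2.
From deg A=0, deg B=0, deg C=3: d=3.
Solve for f: f(k) = -2*k*(k**2 + 1) (degree 3 ≤ 3).
Certificate R = B(k−1)f/C = -2*k*(k**2 + 1)/(k**3 - 3*k**2 - 2*k - 2) gives s_k = 3*k*(-k**2 - 1)/2**k.
Verify: 3*(k**3 - 3*k**2 - 2*k - 2)/(2*2**k) matches t_k.
Σ_(k=0)^(5) t_k = s_(6) − s_(0) = -333/32 − (0) = -333/32.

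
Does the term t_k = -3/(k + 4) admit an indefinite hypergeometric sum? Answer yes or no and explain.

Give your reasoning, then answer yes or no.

r(k) = (k + 4)/(k + 5) after simplifying.
So A=k + 4 and B=k + 5, with C=1.
f must satisfy (k + 4)·f(k+1) − (k + 4)·f(k) = 1.
deg f ≤ 0 (via 1,1,0).
f = c0 ⇒ A·f(k+1) − B(k−1)·f(k) − C = -1. The system {-1 = 0} is inconsistent; no antidifference.

No — the linear system for f has no solution.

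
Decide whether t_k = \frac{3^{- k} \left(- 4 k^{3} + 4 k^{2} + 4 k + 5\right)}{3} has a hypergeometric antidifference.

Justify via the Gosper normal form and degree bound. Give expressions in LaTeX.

Step 1: r(k) = (4*k**3 + 8*k**2 - 9)/(3*(4*k**3 - 4*k**2 - 4*k - 5)).
Normal form (A,B,C) = (1/3, 1, k**3 - k**2 - k - 5/4).
f must satisfy (1/3)·f(k+1) − (1)·f(k) = k**3 - k**2 - k - 5/4.
d = 3 from the (0,0,3) case.
Solve for f: f(k) = -3*k*(2*k**2 + k + 2)/4 (degree 3 ≤ 3).
Get s_k = R·t_k = k*(2*k**2 + k + 2)/3**k with R(k) = B(k−1)f(k)/C(k) = -3*k*(2*k**2 + k + 2)/(4*k**3 - 4*k**2 - 4*k - 5).
s_(k+1) − s_k = (-4*k**3 + 4*k**2 + 4*k + 5)/(3*3**k) = t_k.

Yes. s_k = 3^{- k} k \left(2 k^{2} + k + 2\right).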